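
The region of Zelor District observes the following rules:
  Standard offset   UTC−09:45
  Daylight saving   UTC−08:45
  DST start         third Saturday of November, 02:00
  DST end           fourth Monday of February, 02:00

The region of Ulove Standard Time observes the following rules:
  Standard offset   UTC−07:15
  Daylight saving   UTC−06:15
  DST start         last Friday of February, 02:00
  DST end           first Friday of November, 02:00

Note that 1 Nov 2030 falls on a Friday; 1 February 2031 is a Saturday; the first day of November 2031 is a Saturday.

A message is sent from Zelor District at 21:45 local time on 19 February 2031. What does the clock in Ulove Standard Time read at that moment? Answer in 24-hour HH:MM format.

23:15

1 November 2030 is a Friday, so the first Saturday is November 2 and the third is November 16.
1 February 2031 is a Saturday, so the first Monday is February 3 and the fourth is February 24.
19 February 2031 lies within the daylight-saving period (16 November 2030 – 24 February 2031), so Zelor District is on daylight time, UTC−08:45.
21:45 Zelor District + 8h45m = 06:30 UTC (rolling into the next day, 20 February 2031).
1 February 2031 is a Saturday, so Fridays fall on 7, 14, 21, 28; the last is February 28.
1 November 2031 is a Saturday, so the first Friday is November 7.
At the standard offset (UTC−07:15), 06:30 UTC − 7h15m = 23:15 Ulove Standard Time standard time (rolling into the previous day, 19 February 2031).
Daylight saving runs 28 February – 7 November; the standard-time date in Ulove Standard Time, 19 February 2031, is outside that window, so Ulove Standard Time is on standard time at UTC−07:15.
06:30 UTC − 7h15m = 23:15 Ulove Standard Time (rolling into the previous day, 19 February 2031).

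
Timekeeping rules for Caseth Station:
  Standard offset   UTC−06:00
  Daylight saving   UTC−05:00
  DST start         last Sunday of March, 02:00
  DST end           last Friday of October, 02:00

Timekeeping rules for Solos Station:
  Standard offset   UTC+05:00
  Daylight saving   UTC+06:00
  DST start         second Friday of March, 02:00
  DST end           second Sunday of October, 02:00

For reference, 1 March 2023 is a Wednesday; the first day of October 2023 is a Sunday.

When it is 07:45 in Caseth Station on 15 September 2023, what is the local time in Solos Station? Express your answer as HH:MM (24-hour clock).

18:45

1 March 2023 is a Wednesday, so Sundays fall on 5, 12, 19, 26; the last is March 26.
1 October 2023 is a Sunday, so Fridays fall on 6, 13, 20, 27; the last is October 27.
15 September 2023 lies within the daylight-saving period (26 March – 27 October), so Caseth Station is on daylight time, UTC−05:00.
07:45 Caseth Station + 5h = 12:45 UTC.
1 March 2023 is a Wednesday, so the first Friday is March 3 and the second is March 10.
1 October 2023 is a Sunday, so the first Sunday is October 1 and the second is October 8.
At the standard offset (UTC+05:00), 12:45 UTC + 5h = 17:45 Solos Station standard time.
The standard-time date in Solos Station, 15 September 2023, falls between 10 March and 8 October, so daylight saving is in effect and Solos Station is at UTC+06:00.
12:45 UTC + 6h = 18:45 Solos Station.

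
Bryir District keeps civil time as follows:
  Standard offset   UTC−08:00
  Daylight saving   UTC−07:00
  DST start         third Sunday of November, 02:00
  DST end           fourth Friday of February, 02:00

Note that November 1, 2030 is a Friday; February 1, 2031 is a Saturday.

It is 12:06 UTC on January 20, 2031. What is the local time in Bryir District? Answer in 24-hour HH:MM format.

05:06

1 November 2030 is a Friday, so the first Sunday is November 3 and the third is November 17.
1 February 2031 is a Saturday, so the first Friday is February 7 and the fourth is February 28.
At the standard offset (UTC−08:00), 12:06 UTC − 8h = 04:06 Bryir District standard time.
The standard-time date in Bryir District, January 20, 2031, falls between 17 November 2030 and 28 February 2031, so daylight saving is in effect and Bryir District is at UTC−07:00.
12:06 UTC − 7h = 05:06 local.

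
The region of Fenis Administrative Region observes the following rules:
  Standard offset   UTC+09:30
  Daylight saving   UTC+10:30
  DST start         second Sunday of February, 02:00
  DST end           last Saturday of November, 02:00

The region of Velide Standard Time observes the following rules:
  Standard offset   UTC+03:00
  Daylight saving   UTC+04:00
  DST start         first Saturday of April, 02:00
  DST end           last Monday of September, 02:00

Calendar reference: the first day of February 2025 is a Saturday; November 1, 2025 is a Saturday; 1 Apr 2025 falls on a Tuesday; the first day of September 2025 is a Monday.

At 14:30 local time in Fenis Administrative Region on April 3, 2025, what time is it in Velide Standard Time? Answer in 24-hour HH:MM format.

1 February 2025 is a Saturday, so the first Sunday is February 2 and the second is February 9.
1 November 2025 is a Saturday, so Saturdays fall on 1, 8, 15, 22, 29; the last is November 29.
April 3, 2025 falls between 9 February and 29 November, so daylight saving is in effect and Fenis Administrative Region is at UTC+10:30.
14:30 Fenis Administrative Region − 10h30m = 04:00 UTC.
1 April 2025 is a Tuesday, so the first Saturday is April 5.
1 September 2025 is a Monday, so Mondays fall on 1, 8, 15, 22, 29; the last is September 29.
At the standard offset (UTC+03:00), 04:00 UTC + 3h = 07:00 Velide Standard Time standard time.
The standard-time date in Velide Standard Time, April 3, 2025, does not fall between 5 April and 29 September, so daylight saving is not in effect and Velide Standard Time is at UTC+03:00.
04:00 UTC + 3h = 07:00 Velide Standard Time.

07:00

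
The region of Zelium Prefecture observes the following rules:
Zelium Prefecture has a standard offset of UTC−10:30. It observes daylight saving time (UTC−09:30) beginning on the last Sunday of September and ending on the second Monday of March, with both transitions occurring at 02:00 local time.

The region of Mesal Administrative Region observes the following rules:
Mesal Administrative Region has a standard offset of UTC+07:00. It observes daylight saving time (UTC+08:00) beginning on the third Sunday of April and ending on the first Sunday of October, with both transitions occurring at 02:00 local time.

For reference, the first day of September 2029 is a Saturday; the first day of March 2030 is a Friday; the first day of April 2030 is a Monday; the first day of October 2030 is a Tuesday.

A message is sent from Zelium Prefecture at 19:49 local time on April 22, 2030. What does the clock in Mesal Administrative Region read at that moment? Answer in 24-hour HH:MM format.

1 September 2029 is a Saturday, so Sundays fall on 2, 9, 16, 23, 30; the last is September 30.
1 March 2030 is a Friday, so the first Monday is March 4 and the second is March 11.
April 22, 2030 is outside the daylight-saving period (30 September 2029 – 11 March 2030), so Zelium Prefecture is on standard time, UTC−10:30.
19:49 Zelium Prefecture + 10h30m = 06:19 UTC (rolling into the next day, 23 April 2030).
1 April 2030 is a Monday, so the first Sunday is April 7 and the third is April 21.
1 October 2030 is a Tuesday, so the first Sunday is October 6.
At the standard offset (UTC+07:00), 06:19 UTC + 7h = 13:19 Mesal Administrative Region standard time.
The standard-time date in Mesal Administrative Region, April 23, 2030, falls between 21 April and 6 October, so daylight saving is in effect and Mesal Administrative Region is at UTC+08:00.
06:19 UTC + 8h = 14:19 Mesal Administrative Region.

14:19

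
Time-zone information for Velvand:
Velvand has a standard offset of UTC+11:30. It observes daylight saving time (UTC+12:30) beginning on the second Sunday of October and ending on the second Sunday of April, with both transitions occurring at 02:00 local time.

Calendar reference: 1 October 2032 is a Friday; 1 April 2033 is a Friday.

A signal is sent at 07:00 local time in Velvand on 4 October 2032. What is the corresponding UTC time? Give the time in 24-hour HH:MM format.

19:30

1 October 2032 is a Friday, so the first Sunday is October 3 and the second is October 10.
1 April 2033 is a Friday, so the first Sunday is April 3 and the second is April 10.
4 October 2032 is outside the daylight-saving period (10 October 2032 – 10 April 2033), so Velvand is on standard time, UTC+11:30.
07:00 local − 11h30m = 19:30 UTC (rolling into the previous day, 3 October 2032).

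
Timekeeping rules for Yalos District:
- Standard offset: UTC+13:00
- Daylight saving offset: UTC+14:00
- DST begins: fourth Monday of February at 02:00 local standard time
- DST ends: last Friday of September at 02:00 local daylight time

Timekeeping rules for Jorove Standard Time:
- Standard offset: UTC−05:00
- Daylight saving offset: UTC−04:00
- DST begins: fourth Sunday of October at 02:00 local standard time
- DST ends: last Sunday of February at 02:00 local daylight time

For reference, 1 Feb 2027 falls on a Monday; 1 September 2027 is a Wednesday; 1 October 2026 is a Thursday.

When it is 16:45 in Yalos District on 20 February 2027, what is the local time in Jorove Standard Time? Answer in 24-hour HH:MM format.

23:45

1 February 2027 is a Monday, so the first Monday is February 1 and the fourth is February 22.
1 September 2027 is a Wednesday, so Fridays fall on 3, 10, 17, 24; the last is September 24.
20 February 2027 does not fall between 22 February and 24 September, so daylight saving is not in effect and Yalos District is at UTC+13:00.
16:45 Yalos District − 13h = 03:45 UTC.
1 October 2026 is a Thursday, so the first Sunday is October 4 and the fourth is October 25.
1 February 2027 is a Monday, so Sundays fall on 7, 14, 21, 28; the last is February 28.
At the standard offset (UTC−05:00), 03:45 UTC − 5h = 22:45 Jorove Standard Time standard time (rolling into the previous day, 19 February 2027).
Daylight saving runs 25 October 2026 – 28 February 2027; the standard-time date in Jorove Standard Time, 19 February 2027, is inside that window, so Jorove Standard Time is at UTC−04:00.
03:45 UTC − 4h = 23:45 Jorove Standard Time (rolling into the previous day, 19 February 2027).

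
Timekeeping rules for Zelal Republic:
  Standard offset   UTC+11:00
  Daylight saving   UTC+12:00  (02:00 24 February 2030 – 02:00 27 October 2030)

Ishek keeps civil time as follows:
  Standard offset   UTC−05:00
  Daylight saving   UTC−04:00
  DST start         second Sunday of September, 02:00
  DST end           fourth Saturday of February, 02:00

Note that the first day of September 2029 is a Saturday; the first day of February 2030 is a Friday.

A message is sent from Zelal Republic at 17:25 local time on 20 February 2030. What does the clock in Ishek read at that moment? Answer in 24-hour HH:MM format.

20 February 2030 is outside the daylight-saving period (24 February – 27 October), so Zelal Republic is on standard time, UTC+11:00.
17:25 Zelal Republic − 11h = 06:25 UTC.
1 September 2029 is a Saturday, so the first Sunday is September 2 and the second is September 9.
1 February 2030 is a Friday, so the first Saturday is February 2 and the fourth is February 23.
At the standard offset (UTC−05:00), 06:25 UTC − 5h = 01:25 Ishek standard time.
Daylight saving runs 9 September 2029 – 23 February 2030; the standard-time date in Ishek, 20 February 2030, is inside that window, so Ishek is at UTC−04:00.
06:25 UTC − 4h = 02:25 Ishek.

02:25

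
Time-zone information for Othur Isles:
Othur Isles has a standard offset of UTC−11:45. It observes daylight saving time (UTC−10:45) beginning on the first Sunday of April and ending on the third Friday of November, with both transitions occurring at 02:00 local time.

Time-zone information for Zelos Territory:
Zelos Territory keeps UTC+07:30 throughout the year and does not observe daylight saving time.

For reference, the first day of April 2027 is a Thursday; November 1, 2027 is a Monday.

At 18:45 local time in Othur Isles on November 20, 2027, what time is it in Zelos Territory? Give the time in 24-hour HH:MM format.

1 April 2027 is a Thursday, so the first Sunday is April 4.
1 November 2027 is a Monday, so the first Friday is November 5 and the third is November 19.
November 20, 2027 is outside the daylight-saving period (4 April – 19 November), so Othur Isles is on standard time, UTC−11:45.
18:45 Othur Isles + 11h45m = 06:30 UTC (rolling into the next day, 21 November 2027).
Zelos Territory has no daylight saving, so its offset is UTC+07:30 year-round.
06:30 UTC + 7h30m = 14:00 Zelos Territory.

14:00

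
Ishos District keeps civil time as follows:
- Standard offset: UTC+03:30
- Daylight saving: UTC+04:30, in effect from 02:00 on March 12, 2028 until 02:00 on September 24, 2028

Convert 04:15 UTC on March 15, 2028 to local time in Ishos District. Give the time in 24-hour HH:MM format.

08:45

At the standard offset (UTC+03:30), 04:15 UTC + 3h30m = 07:45 Ishos District standard time.
The standard-time date in Ishos District, March 15, 2028, falls between 12 March and 24 September, so daylight saving is in effect and Ishos District is at UTC+04:30.
04:15 UTC + 4h30m = 08:45 local.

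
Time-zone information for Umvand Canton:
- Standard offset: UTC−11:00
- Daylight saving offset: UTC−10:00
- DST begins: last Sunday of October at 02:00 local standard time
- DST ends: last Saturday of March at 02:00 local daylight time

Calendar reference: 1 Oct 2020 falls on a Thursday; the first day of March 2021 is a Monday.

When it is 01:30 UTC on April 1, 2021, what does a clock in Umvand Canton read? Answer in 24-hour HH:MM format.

14:30

1 October 2020 is a Thursday, so Sundays fall on 4, 11, 18, 25; the last is October 25.
1 March 2021 is a Monday, so Saturdays fall on 6, 13, 20, 27; the last is March 27.
At the standard offset (UTC−11:00), 01:30 UTC − 11h = 14:30 Umvand Canton standard time (rolling into the previous day, 31 March 2021).
The standard-time date in Umvand Canton, March 31, 2021, is outside the daylight-saving period (25 October 2020 – 27 March 2021), so Umvand Canton is on standard time, UTC−11:00.
01:30 UTC − 11h = 14:30 local (rolling into the previous day, 31 March 2021).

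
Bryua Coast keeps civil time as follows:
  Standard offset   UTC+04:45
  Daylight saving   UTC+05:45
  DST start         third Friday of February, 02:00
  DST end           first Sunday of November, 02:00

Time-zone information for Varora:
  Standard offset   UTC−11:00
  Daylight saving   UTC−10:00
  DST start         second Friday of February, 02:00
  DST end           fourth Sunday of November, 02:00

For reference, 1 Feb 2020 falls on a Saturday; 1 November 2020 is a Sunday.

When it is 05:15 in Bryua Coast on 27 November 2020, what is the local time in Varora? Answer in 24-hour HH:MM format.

1 February 2020 is a Saturday, so the first Friday is February 7 and the third is February 21.
1 November 2020 is a Sunday, so the first Sunday is November 1.
27 November 2020 is outside the daylight-saving period (21 February – 1 November), so Bryua Coast is on standard time, UTC+04:45.
05:15 Bryua Coast − 4h45m = 00:30 UTC.
1 February 2020 is a Saturday, so the first Friday is February 7 and the second is February 14.
1 November 2020 is a Sunday, so the first Sunday is November 1 and the fourth is November 22.
At the standard offset (UTC−11:00), 00:30 UTC − 11h = 13:30 Varora standard time (rolling into the previous day, 26 November 2020).
The standard-time date in Varora, 26 November 2020, does not fall between 14 February and 22 November, so daylight saving is not in effect and Varora is at UTC−11:00.
00:30 UTC − 11h = 13:30 Varora (rolling into the previous day, 26 November 2020).

13:30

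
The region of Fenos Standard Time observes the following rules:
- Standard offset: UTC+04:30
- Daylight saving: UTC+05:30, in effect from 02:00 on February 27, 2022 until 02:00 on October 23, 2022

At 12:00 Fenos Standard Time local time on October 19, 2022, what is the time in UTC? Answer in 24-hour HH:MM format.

Daylight saving runs 27 February – 23 October; October 19, 2022 is inside that window, so Fenos Standard Time is at UTC+05:30.
12:00 local − 5h30m = 06:30 UTC.

06:30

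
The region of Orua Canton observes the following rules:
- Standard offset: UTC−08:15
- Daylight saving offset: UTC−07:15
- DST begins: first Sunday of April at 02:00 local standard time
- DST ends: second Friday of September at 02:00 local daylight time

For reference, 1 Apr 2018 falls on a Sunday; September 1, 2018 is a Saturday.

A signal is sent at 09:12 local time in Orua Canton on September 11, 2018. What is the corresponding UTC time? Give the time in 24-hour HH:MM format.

16:27

1 April 2018 is a Sunday, so the first Sunday is April 1.
1 September 2018 is a Saturday, so the first Friday is September 7 and the second is September 14.
September 11, 2018 lies within the daylight-saving period (1 April – 14 September), so Orua Canton is on daylight time, UTC−07:15.
09:12 local + 7h15m = 16:27 UTC.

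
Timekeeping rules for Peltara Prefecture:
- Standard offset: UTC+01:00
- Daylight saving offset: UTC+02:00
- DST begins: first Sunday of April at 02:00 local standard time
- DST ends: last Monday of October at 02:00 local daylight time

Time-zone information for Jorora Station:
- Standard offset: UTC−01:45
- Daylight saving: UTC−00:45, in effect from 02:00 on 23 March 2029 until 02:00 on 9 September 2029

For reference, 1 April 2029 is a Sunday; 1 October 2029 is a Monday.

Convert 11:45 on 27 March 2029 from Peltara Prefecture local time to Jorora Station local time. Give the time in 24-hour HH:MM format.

1 April 2029 is a Sunday, so the first Sunday is April 1.
1 October 2029 is a Monday, so Mondays fall on 1, 8, 15, 22, 29; the last is October 29.
27 March 2029 does not fall between 1 April and 29 October, so daylight saving is not in effect and Peltara Prefecture is at UTC+01:00.
11:45 Peltara Prefecture − 1h = 10:45 UTC.
At the standard offset (UTC−01:45), 10:45 UTC − 1h45m = 09:00 Jorora Station standard time.
The standard-time date in Jorora Station, 27 March 2029, lies within the daylight-saving period (23 March – 9 September), so Jorora Station is on daylight time, UTC−00:45.
10:45 UTC − 0h45m = 10:00 Jorora Station.

10:00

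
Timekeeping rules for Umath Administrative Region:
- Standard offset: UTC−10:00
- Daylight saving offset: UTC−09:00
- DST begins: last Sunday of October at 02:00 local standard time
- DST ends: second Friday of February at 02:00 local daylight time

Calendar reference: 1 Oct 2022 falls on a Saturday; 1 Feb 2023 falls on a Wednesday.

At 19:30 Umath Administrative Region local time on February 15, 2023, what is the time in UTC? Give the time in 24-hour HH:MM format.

1 October 2022 is a Saturday, so Sundays fall on 2, 9, 16, 23, 30; the last is October 30.
1 February 2023 is a Wednesday, so the first Friday is February 3 and the second is February 10.
February 15, 2023 does not fall between 30 October 2022 and 10 February 2023, so daylight saving is not in effect and Umath Administrative Region is at UTC−10:00.
19:30 local + 10h = 05:30 UTC (rolling into the next day, 16 February 2023).

05:30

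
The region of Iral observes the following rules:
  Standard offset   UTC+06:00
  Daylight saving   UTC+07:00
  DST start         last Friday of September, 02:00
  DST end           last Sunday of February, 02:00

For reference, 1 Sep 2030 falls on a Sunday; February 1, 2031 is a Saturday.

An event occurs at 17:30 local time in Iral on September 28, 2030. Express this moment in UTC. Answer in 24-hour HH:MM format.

10:30

1 September 2030 is a Sunday, so Fridays fall on 6, 13, 20, 27; the last is September 27.
1 February 2031 is a Saturday, so Sundays fall on 2, 9, 16, 23; the last is February 23.
September 28, 2030 falls between 27 September 2030 and 23 February 2031, so daylight saving is in effect and Iral is at UTC+07:00.
17:30 local − 7h = 10:30 UTC.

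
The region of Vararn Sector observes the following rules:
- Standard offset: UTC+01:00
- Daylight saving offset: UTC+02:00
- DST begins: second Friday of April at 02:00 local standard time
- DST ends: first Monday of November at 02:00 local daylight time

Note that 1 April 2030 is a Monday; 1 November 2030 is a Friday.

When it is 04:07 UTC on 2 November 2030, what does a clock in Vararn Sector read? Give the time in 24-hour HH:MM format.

1 April 2030 is a Monday, so the first Friday is April 5 and the second is April 12.
1 November 2030 is a Friday, so the first Monday is November 4.
At the standard offset (UTC+01:00), 04:07 UTC + 1h = 05:07 Vararn Sector standard time.
Daylight saving runs 12 April – 4 November; the standard-time date in Vararn Sector, 2 November 2030, is inside that window, so Vararn Sector is at UTC+02:00.
04:07 UTC + 2h = 06:07 local.

06:07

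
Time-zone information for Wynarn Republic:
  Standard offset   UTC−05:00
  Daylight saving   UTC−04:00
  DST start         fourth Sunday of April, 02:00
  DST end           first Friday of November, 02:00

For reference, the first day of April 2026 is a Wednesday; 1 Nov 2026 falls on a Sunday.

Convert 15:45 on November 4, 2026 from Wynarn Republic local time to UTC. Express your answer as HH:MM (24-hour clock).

19:45

1 April 2026 is a Wednesday, so the first Sunday is April 5 and the fourth is April 26.
1 November 2026 is a Sunday, so the first Friday is November 6.
November 4, 2026 falls between 26 April and 6 November, so daylight saving is in effect and Wynarn Republic is at UTC−04:00.
15:45 local + 4h = 19:45 UTC.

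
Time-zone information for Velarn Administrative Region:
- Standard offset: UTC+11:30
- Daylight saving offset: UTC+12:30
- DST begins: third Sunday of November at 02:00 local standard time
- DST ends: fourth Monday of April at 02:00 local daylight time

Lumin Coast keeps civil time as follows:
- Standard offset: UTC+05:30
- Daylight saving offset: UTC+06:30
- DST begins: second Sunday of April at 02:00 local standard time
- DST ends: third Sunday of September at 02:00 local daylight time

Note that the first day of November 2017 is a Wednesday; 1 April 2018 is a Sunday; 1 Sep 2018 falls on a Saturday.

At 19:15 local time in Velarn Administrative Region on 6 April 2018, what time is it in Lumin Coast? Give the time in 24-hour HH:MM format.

12:15

1 November 2017 is a Wednesday, so the first Sunday is November 5 and the third is November 19.
1 April 2018 is a Sunday, so the first Monday is April 2 and the fourth is April 23.
Daylight saving runs 19 November 2017 – 23 April 2018; 6 April 2018 is inside that window, so Velarn Administrative Region is at UTC+12:30.
19:15 Velarn Administrative Region − 12h30m = 06:45 UTC.
1 April 2018 is a Sunday, so the first Sunday is April 1 and the second is April 8.
1 September 2018 is a Saturday, so the first Sunday is September 2 and the third is September 16.
At the standard offset (UTC+05:30), 06:45 UTC + 5h30m = 12:15 Lumin Coast standard time.
The standard-time date in Lumin Coast, 6 April 2018, does not fall between 8 April and 16 September, so daylight saving is not in effect and Lumin Coast is at UTC+05:30.
06:45 UTC + 5h30m = 12:15 Lumin Coast.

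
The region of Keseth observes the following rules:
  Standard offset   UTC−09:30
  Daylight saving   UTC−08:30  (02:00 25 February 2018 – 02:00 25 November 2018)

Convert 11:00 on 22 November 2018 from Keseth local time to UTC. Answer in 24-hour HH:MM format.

19:30

22 November 2018 lies within the daylight-saving period (25 February – 25 November), so Keseth is on daylight time, UTC−08:30.
11:00 local + 8h30m = 19:30 UTC.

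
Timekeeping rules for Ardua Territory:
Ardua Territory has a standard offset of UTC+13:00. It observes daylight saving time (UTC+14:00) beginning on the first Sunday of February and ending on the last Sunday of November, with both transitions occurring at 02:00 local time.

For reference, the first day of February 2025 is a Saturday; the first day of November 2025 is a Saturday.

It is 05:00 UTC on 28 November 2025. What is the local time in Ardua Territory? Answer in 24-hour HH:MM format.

1 February 2025 is a Saturday, so the first Sunday is February 2.
1 November 2025 is a Saturday, so Sundays fall on 2, 9, 16, 23, 30; the last is November 30.
At the standard offset (UTC+13:00), 05:00 UTC + 13h = 18:00 Ardua Territory standard time.
The standard-time date in Ardua Territory, 28 November 2025, lies within the daylight-saving period (2 February – 30 November), so Ardua Territory is on daylight time, UTC+14:00.
05:00 UTC + 14h = 19:00 local.

19:00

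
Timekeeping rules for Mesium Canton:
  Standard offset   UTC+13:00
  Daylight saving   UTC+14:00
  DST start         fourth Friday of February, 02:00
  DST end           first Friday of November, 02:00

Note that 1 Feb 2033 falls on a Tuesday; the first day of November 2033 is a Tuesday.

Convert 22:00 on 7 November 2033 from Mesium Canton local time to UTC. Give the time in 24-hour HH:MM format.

09:00

1 February 2033 is a Tuesday, so the first Friday is February 4 and the fourth is February 25.
1 November 2033 is a Tuesday, so the first Friday is November 4.
Daylight saving runs 25 February – 4 November; 7 November 2033 is outside that window, so Mesium Canton is on standard time at UTC+13:00.
22:00 local − 13h = 09:00 UTC.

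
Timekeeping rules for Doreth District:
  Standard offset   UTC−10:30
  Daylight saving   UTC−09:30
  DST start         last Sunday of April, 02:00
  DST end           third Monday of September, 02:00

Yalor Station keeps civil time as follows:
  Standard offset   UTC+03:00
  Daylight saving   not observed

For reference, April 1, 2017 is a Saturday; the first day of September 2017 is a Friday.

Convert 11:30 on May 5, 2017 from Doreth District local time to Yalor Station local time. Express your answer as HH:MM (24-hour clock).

1 April 2017 is a Saturday, so Sundays fall on 2, 9, 16, 23, 30; the last is April 30.
1 September 2017 is a Friday, so the first Monday is September 4 and the third is September 18.
Daylight saving runs 30 April – 18 September; May 5, 2017 is inside that window, so Doreth District is at UTC−09:30.
11:30 Doreth District + 9h30m = 21:00 UTC.
Yalor Station has no daylight saving, so its offset is UTC+03:00 year-round.
21:00 UTC + 3h = 00:00 Yalor Station (rolling into the next day, 6 May 2017).

00:00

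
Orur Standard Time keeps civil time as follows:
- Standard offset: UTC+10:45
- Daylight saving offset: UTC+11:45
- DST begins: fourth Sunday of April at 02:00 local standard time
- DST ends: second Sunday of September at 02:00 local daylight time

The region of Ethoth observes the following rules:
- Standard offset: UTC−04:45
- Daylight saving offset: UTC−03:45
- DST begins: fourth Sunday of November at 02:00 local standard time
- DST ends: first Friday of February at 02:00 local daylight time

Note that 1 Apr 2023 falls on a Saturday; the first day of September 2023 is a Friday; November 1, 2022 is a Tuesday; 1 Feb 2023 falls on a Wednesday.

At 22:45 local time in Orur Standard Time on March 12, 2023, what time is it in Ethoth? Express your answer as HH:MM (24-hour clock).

1 April 2023 is a Saturday, so the first Sunday is April 2 and the fourth is April 23.
1 September 2023 is a Friday, so the first Sunday is September 3 and the second is September 10.
March 12, 2023 is outside the daylight-saving period (23 April – 10 September), so Orur Standard Time is on standard time, UTC+10:45.
22:45 Orur Standard Time − 10h45m = 12:00 UTC.
1 November 2022 is a Tuesday, so the first Sunday is November 6 and the fourth is November 27.
1 February 2023 is a Wednesday, so the first Friday is February 3.
At the standard offset (UTC−04:45), 12:00 UTC − 4h45m = 07:15 Ethoth standard time.
Daylight saving runs 27 November 2022 – 3 February 2023; the standard-time date in Ethoth, March 12, 2023, is outside that window, so Ethoth is on standard time at UTC−04:45.
12:00 UTC − 4h45m = 07:15 Ethoth.

07:15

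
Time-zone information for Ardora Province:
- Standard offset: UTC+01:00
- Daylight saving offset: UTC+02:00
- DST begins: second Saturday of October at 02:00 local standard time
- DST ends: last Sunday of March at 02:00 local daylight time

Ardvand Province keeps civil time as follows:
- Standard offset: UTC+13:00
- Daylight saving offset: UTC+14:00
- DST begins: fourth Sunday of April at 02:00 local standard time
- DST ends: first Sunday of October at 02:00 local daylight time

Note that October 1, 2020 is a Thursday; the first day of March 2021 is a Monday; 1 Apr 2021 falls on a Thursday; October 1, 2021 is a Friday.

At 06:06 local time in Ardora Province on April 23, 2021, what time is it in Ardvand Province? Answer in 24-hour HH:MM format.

1 October 2020 is a Thursday, so the first Saturday is October 3 and the second is October 10.
1 March 2021 is a Monday, so Sundays fall on 7, 14, 21, 28; the last is March 28.
April 23, 2021 is outside the daylight-saving period (10 October 2020 – 28 March 2021), so Ardora Province is on standard time, UTC+01:00.
06:06 Ardora Province − 1h = 05:06 UTC.
1 April 2021 is a Thursday, so the first Sunday is April 4 and the fourth is April 25.
1 October 2021 is a Friday, so the first Sunday is October 3.
At the standard offset (UTC+13:00), 05:06 UTC + 13h = 18:06 Ardvand Province standard time.
The standard-time date in Ardvand Province, April 23, 2021, is outside the daylight-saving period (25 April – 3 October), so Ardvand Province is on standard time, UTC+13:00.
05:06 UTC + 13h = 18:06 Ardvand Province.

18:06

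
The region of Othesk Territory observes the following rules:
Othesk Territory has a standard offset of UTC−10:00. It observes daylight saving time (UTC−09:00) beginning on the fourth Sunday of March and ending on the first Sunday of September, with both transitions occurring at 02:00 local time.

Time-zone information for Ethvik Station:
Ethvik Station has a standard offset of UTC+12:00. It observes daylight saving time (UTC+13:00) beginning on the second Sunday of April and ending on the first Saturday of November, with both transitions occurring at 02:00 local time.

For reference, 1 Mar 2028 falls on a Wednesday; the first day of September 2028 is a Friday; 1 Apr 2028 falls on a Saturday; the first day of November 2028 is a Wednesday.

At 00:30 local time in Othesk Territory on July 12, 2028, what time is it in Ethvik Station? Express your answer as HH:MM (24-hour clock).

1 March 2028 is a Wednesday, so the first Sunday is March 5 and the fourth is March 26.
1 September 2028 is a Friday, so the first Sunday is September 3.
July 12, 2028 lies within the daylight-saving period (26 March – 3 September), so Othesk Territory is on daylight time, UTC−09:00.
00:30 Othesk Territory + 9h = 09:30 UTC.
1 April 2028 is a Saturday, so the first Sunday is April 2 and the second is April 9.
1 November 2028 is a Wednesday, so the first Saturday is November 4.
At the standard offset (UTC+12:00), 09:30 UTC + 12h = 21:30 Ethvik Station standard time.
The standard-time date in Ethvik Station, July 12, 2028, lies within the daylight-saving period (9 April – 4 November), so Ethvik Station is on daylight time, UTC+13:00.
09:30 UTC + 13h = 22:30 Ethvik Station.

22:30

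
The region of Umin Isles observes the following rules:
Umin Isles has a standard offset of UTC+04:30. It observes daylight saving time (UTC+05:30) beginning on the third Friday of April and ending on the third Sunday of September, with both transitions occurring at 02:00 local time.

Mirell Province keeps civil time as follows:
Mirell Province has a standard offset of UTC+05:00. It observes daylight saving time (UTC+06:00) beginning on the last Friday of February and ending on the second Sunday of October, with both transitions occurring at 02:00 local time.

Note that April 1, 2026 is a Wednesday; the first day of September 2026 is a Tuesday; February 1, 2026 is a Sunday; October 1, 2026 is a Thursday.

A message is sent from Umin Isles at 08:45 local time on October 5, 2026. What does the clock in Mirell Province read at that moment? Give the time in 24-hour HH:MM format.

1 April 2026 is a Wednesday, so the first Friday is April 3 and the third is April 17.
1 September 2026 is a Tuesday, so the first Sunday is September 6 and the third is September 20.
October 5, 2026 does not fall between 17 April and 20 September, so daylight saving is not in effect and Umin Isles is at UTC+04:30.
08:45 Umin Isles − 4h30m = 04:15 UTC.
1 February 2026 is a Sunday, so Fridays fall on 6, 13, 20, 27; the last is February 27.
1 October 2026 is a Thursday, so the first Sunday is October 4 and the second is October 11.
At the standard offset (UTC+05:00), 04:15 UTC + 5h = 09:15 Mirell Province standard time.
The standard-time date in Mirell Province, October 5, 2026, lies within the daylight-saving period (27 February – 11 October), so Mirell Province is on daylight time, UTC+06:00.
04:15 UTC + 6h = 10:15 Mirell Province.

10:15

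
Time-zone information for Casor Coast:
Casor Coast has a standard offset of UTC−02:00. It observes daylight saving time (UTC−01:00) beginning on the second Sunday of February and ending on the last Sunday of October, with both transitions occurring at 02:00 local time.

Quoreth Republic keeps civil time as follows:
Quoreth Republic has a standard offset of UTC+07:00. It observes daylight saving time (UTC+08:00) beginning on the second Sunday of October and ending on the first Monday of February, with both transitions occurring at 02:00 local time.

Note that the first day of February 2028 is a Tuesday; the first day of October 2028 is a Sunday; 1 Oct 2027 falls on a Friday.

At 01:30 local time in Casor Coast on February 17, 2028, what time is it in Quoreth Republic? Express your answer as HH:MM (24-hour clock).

1 February 2028 is a Tuesday, so the first Sunday is February 6 and the second is February 13.
1 October 2028 is a Sunday, so Sundays fall on 1, 8, 15, 22, 29; the last is October 29.
Daylight saving runs 13 February – 29 October; February 17, 2028 is inside that window, so Casor Coast is at UTC−01:00.
01:30 Casor Coast + 1h = 02:30 UTC.
1 October 2027 is a Friday, so the first Sunday is October 3 and the second is October 10.
1 February 2028 is a Tuesday, so the first Monday is February 7.
At the standard offset (UTC+07:00), 02:30 UTC + 7h = 09:30 Quoreth Republic standard time.
Daylight saving runs 10 October 2027 – 7 February 2028; the standard-time date in Quoreth Republic, February 17, 2028, is outside that window, so Quoreth Republic is on standard time at UTC+07:00.
02:30 UTC + 7h = 09:30 Quoreth Republic.

09:30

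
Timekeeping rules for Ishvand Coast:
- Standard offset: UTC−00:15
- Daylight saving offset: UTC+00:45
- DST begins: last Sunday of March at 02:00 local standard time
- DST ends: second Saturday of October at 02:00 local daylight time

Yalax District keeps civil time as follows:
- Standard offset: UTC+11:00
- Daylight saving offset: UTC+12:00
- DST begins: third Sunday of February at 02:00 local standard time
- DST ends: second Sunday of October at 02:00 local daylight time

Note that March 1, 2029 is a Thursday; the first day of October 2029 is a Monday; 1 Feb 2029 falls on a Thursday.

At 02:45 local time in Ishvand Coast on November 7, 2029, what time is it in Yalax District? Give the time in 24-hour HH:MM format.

14:00

1 March 2029 is a Thursday, so Sundays fall on 4, 11, 18, 25; the last is March 25.
1 October 2029 is a Monday, so the first Saturday is October 6 and the second is October 13.
November 7, 2029 does not fall between 25 March and 13 October, so daylight saving is not in effect and Ishvand Coast is at UTC−00:15.
02:45 Ishvand Coast + 0h15m = 03:00 UTC.
1 February 2029 is a Thursday, so the first Sunday is February 4 and the third is February 18.
1 October 2029 is a Monday, so the first Sunday is October 7 and the second is October 14.
At the standard offset (UTC+11:00), 03:00 UTC + 11h = 14:00 Yalax District standard time.
The standard-time date in Yalax District, November 7, 2029, is outside the daylight-saving period (18 February – 14 October), so Yalax District is on standard time, UTC+11:00.
03:00 UTC + 11h = 14:00 Yalax District.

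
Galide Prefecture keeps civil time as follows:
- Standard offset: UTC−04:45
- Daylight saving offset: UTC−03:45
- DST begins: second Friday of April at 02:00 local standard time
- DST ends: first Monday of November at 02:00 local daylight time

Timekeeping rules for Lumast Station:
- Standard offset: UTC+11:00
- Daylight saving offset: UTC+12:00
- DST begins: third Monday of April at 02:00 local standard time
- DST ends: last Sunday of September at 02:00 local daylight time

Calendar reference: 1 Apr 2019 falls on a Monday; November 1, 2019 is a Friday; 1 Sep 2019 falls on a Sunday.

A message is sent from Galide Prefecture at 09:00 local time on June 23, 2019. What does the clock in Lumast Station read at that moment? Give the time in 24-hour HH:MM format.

00:45

1 April 2019 is a Monday, so the first Friday is April 5 and the second is April 12.
1 November 2019 is a Friday, so the first Monday is November 4.
June 23, 2019 falls between 12 April and 4 November, so daylight saving is in effect and Galide Prefecture is at UTC−03:45.
09:00 Galide Prefecture + 3h45m = 12:45 UTC.
1 April 2019 is a Monday, so the first Monday is April 1 and the third is April 15.
1 September 2019 is a Sunday, so Sundays fall on 1, 8, 15, 22, 29; the last is September 29.
At the standard offset (UTC+11:00), 12:45 UTC + 11h = 23:45 Lumast Station standard time.
The standard-time date in Lumast Station, June 23, 2019, falls between 15 April and 29 September, so daylight saving is in effect and Lumast Station is at UTC+12:00.
12:45 UTC + 12h = 00:45 Lumast Station (rolling into the next day, 24 June 2019).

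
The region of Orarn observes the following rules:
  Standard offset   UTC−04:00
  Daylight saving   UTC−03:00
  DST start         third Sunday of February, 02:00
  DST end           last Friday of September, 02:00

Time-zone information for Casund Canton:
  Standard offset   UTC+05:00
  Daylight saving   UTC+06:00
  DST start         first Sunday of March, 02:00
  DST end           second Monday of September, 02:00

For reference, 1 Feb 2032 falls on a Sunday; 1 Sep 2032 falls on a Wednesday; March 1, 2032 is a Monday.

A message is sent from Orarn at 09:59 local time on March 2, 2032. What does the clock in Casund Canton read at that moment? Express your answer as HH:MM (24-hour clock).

1 February 2032 is a Sunday, so the first Sunday is February 1 and the third is February 15.
1 September 2032 is a Wednesday, so Fridays fall on 3, 10, 17, 24; the last is September 24.
Daylight saving runs 15 February – 24 September; March 2, 2032 is inside that window, so Orarn is at UTC−03:00.
09:59 Orarn + 3h = 12:59 UTC.
1 March 2032 is a Monday, so the first Sunday is March 7.
1 September 2032 is a Wednesday, so the first Monday is September 6 and the second is September 13.
At the standard offset (UTC+05:00), 12:59 UTC + 5h = 17:59 Casund Canton standard time.
The standard-time date in Casund Canton, March 2, 2032, is outside the daylight-saving period (7 March – 13 September), so Casund Canton is on standard time, UTC+05:00.
12:59 UTC + 5h = 17:59 Casund Canton.

17:59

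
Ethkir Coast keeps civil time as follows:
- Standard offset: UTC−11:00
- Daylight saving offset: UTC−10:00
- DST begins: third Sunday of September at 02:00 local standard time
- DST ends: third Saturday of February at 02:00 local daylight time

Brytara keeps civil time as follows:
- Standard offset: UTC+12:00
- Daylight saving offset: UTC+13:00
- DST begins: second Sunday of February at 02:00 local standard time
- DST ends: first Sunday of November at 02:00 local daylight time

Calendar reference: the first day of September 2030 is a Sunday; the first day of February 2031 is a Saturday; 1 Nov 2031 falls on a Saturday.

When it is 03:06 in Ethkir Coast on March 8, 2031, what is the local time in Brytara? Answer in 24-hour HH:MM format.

1 September 2030 is a Sunday, so the first Sunday is September 1 and the third is September 15.
1 February 2031 is a Saturday, so the first Saturday is February 1 and the third is February 15.
March 8, 2031 does not fall between 15 September 2030 and 15 February 2031, so daylight saving is not in effect and Ethkir Coast is at UTC−11:00.
03:06 Ethkir Coast + 11h = 14:06 UTC.
1 February 2031 is a Saturday, so the first Sunday is February 2 and the second is February 9.
1 November 2031 is a Saturday, so the first Sunday is November 2.
At the standard offset (UTC+12:00), 14:06 UTC + 12h = 02:06 Brytara standard time (rolling into the next day, 9 March 2031).
The standard-time date in Brytara, March 9, 2031, lies within the daylight-saving period (9 February – 2 November), so Brytara is on daylight time, UTC+13:00.
14:06 UTC + 13h = 03:06 Brytara (rolling into the next day, 9 March 2031).

03:06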